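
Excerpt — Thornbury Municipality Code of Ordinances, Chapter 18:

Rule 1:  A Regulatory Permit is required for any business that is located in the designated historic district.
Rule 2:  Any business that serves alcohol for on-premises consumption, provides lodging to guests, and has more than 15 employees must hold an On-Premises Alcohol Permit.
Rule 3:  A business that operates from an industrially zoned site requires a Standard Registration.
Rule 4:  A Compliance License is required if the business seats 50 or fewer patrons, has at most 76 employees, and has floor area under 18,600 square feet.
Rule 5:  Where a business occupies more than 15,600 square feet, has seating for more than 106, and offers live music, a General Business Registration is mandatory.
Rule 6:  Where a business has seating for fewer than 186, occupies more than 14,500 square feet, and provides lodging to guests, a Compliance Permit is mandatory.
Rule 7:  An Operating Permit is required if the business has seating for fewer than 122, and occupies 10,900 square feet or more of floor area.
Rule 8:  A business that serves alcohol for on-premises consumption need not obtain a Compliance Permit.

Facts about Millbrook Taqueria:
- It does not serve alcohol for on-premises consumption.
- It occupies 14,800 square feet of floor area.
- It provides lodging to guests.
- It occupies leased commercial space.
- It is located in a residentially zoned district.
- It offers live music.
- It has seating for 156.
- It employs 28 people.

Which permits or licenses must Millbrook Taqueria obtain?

Compliance Permit

Rule 1: is located in a residentially zoned district (not: is located in the designated historic district) → Regulatory Permit not required.
Rule 2: does not serve alcohol for on-premises consumption; provides lodging to guests; employees 28 > 15 → On-Premises Alcohol Permit not required.
Rule 3: occupies leased commercial space (not: operates from an industrially zoned site) → Standard Registration not required.
Rule 4: seating 156 > 50; employees 28 ≤ 76; floor area 14,800 square feet < 18,600 square feet → Compliance License not required.
Rule 5: floor area 14,800 square feet ≤ 15,600 square feet; seating 156 > 106; offers live music → General Business Registration not required.
Rule 6: seating 156 < 186; floor area 14,800 square feet > 14,500 square feet; provides lodging to guests → Compliance Permit required.
Rule 7: seating 156 ≥ 122; floor area 14,800 square feet ≥ 10,900 square feet → Operating Permit not required.
Rule 8: does not serve alcohol for on-premises consumption → Compliance Permit exemption does not apply.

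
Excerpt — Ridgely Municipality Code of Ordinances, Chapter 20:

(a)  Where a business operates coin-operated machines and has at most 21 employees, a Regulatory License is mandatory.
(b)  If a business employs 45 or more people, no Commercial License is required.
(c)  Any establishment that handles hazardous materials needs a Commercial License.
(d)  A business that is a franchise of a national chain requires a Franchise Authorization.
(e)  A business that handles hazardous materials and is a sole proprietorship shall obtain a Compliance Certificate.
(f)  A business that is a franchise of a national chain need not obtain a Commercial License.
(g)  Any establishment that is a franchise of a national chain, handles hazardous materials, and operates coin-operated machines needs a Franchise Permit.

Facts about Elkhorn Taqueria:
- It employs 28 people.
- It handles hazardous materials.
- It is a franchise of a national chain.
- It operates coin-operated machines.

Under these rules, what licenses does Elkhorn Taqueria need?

Franchise Authorization, Franchise Permit

(a) operates coin-operated machines; employees 28 > 21 → Regulatory License not required.
(b) employees 28 < 45 → Commercial License exemption does not apply.
(c) handles hazardous materials → Commercial License required.
(d) is a franchise of a national chain → Franchise Authorization required.
(e) handles hazardous materials; is a franchise of a national chain (not: is a sole proprietorship) → Compliance Certificate not required.
(f) is a franchise of a national chain → exempt from Commercial License.
(g) is a franchise of a national chain; handles hazardous materials; operates coin-operated machines → Franchise Permit required.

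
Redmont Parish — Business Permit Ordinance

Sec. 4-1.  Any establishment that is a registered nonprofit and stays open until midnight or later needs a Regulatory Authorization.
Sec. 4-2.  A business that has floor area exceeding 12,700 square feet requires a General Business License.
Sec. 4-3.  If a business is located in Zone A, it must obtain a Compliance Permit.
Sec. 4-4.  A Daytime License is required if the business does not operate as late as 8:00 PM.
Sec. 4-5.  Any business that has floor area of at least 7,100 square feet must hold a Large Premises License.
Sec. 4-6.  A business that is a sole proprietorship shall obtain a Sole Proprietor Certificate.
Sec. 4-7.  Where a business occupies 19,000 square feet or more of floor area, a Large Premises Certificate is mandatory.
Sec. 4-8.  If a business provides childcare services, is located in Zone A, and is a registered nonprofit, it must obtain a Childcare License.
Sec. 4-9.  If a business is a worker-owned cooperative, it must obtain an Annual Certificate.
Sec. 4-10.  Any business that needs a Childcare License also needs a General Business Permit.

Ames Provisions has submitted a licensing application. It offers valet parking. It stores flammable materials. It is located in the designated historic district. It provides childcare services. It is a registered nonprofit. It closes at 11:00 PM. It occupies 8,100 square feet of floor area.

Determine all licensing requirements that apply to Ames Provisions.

Sec. 4-1. is a registered nonprofit; closes 11:00 PM, at/before midnight → Regulatory Authorization not required.
Sec. 4-2. floor area 8,100 square feet ≤ 12,700 square feet → General Business License not required.
Sec. 4-3. is located in the designated historic district (not: is located in Zone A) → Compliance Permit not required.
Sec. 4-4. closes 11:00 PM, after 8:00 PM → Daytime License not required.
Sec. 4-5. floor area 8,100 square feet ≥ 7,100 square feet → Large Premises License required.
Sec. 4-6. is a registered nonprofit (not: is a sole proprietorship) → Sole Proprietor Certificate not required.
Sec. 4-7. floor area 8,100 square feet < 19,000 square feet → Large Premises Certificate not required.
Sec. 4-8. provides childcare services; is located in the designated historic district (not: is located in Zone A); is a registered nonprofit → Childcare License not required.
Sec. 4-9. is a registered nonprofit (not: is a worker-owned cooperative) → Annual Certificate not required.
Sec. 4-10. Childcare License is not required → no effect.

Large Premises License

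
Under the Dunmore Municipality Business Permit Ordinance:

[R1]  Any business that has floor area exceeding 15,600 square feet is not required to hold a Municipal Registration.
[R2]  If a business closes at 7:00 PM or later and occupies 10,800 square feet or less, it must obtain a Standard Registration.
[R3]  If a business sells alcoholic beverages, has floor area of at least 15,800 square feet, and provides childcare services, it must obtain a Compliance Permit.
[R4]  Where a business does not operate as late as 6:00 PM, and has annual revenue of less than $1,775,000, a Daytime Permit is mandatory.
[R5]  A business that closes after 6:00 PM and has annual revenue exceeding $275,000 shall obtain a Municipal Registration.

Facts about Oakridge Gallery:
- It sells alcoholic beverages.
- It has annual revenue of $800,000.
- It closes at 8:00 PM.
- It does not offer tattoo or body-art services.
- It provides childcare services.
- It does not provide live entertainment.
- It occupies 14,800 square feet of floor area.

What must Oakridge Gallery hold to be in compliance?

[R1] floor area 14,800 square feet ≤ 15,600 square feet → Municipal Registration exemption does not apply.
[R2] closes 8:00 PM, after 7:00 PM; floor area 14,800 square feet > 10,800 square feet → Standard Registration not required.
[R3] sells alcoholic beverages; floor area 14,800 square feet < 15,800 square feet; provides childcare services → Compliance Permit not required.
[R4] closes 8:00 PM, after 6:00 PM; revenue $800,000 < $1,775,000 → Daytime Permit not required.
[R5] closes 8:00 PM, after 6:00 PM; revenue $800,000 > $275,000 → Municipal Registration required.

Municipal Registration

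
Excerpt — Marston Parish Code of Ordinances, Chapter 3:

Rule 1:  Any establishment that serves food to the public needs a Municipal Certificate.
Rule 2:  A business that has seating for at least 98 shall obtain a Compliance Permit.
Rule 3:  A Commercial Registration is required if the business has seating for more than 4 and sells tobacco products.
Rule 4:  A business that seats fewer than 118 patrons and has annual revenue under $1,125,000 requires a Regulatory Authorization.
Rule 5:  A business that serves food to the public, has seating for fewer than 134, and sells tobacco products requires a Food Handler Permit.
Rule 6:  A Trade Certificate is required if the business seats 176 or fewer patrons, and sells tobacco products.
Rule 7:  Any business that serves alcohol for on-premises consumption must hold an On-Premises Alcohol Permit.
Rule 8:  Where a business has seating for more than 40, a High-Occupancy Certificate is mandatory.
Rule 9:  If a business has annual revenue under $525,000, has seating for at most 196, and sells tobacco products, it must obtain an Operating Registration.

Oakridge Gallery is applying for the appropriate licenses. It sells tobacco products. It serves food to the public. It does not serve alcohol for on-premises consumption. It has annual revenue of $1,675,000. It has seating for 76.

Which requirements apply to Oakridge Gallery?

Commercial Registration, Food Handler Permit, High-Occupancy Certificate, Municipal Certificate, Trade Certificate

Rule 1: serves food to the public → Municipal Certificate required.
Rule 2: seating 76 < 98 → Compliance Permit not required.
Rule 3: seating 76 > 4; sells tobacco products → Commercial Registration required.
Rule 4: seating 76 < 118; revenue $1,675,000 ≥ $1,125,000 → Regulatory Authorization not required.
Rule 5: serves food to the public; seating 76 < 134; sells tobacco products → Food Handler Permit required.
Rule 6: seating 76 ≤ 176; sells tobacco products → Trade Certificate required.
Rule 7: does not serve alcohol for on-premises consumption → On-Premises Alcohol Permit not required.
Rule 8: seating 76 > 40 → High-Occupancy Certificate required.
Rule 9: revenue $1,675,000 ≥ $525,000; seating 76 ≤ 196; sells tobacco products → Operating Registration not required.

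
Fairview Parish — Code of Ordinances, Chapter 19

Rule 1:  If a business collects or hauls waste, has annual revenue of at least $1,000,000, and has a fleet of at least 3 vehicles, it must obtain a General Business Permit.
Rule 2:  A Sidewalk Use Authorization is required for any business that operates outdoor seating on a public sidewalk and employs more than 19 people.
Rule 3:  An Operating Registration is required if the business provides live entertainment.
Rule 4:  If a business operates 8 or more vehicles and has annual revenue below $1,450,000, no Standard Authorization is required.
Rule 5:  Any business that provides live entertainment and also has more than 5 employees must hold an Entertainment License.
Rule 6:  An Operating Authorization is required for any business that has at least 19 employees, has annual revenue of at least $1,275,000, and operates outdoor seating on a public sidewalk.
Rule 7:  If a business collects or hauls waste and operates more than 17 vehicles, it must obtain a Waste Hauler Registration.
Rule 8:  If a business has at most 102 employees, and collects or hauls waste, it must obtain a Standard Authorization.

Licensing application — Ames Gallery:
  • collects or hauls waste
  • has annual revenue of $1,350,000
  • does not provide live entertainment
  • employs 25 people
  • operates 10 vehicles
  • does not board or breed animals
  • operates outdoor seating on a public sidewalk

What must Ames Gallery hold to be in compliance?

General Business Permit, Operating Authorization, Sidewalk Use Authorization

Rule 1: collects or hauls waste; revenue $1,350,000 ≥ $1,000,000; vehicles 10 ≥ 3 → General Business Permit required.
Rule 2: operates outdoor seating on a public sidewalk; employees 25 > 19 → Sidewalk Use Authorization required.
Rule 3: does not provide live entertainment → Operating Registration not required.
Rule 4: vehicles 10 ≥ 8; revenue $1,350,000 < $1,450,000 → exempt from Standard Authorization.
Rule 5: does not provide live entertainment; employees 25 > 5 → Entertainment License not required.
Rule 6: employees 25 ≥ 19; revenue $1,350,000 ≥ $1,275,000; operates outdoor seating on a public sidewalk → Operating Authorization required.
Rule 7: collects or hauls waste; vehicles 10 ≤ 17 → Waste Hauler Registration not required.
Rule 8: employees 25 ≤ 102; collects or hauls waste → Standard Authorization required.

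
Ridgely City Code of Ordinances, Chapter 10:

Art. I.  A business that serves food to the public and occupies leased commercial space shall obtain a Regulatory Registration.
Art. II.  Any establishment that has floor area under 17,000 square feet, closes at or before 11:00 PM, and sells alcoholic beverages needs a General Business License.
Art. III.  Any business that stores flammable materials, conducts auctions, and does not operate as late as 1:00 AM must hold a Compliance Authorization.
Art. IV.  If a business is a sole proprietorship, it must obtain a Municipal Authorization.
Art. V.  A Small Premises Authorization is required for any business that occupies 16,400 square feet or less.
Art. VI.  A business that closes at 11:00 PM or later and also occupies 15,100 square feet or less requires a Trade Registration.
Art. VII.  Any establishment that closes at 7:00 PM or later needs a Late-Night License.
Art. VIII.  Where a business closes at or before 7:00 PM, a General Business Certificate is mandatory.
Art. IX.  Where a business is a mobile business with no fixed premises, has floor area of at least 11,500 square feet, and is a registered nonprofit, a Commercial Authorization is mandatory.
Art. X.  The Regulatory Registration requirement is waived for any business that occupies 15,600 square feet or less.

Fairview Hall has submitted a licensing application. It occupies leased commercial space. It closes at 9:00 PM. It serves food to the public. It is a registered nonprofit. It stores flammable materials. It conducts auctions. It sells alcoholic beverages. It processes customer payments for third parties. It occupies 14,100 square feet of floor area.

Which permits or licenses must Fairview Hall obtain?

Compliance Authorization, General Business License, Late-Night License, Small Premises Authorization

Art. I. serves food to the public; occupies leased commercial space → Regulatory Registration required.
Art. II. floor area 14,100 square feet < 17,000 square feet; closes 9:00 PM, at/before 11:00 PM; sells alcoholic beverages → General Business License required.
Art. III. stores flammable materials; conducts auctions; closes 9:00 PM, at/before 1:00 AM → Compliance Authorization required.
Art. IV. is a registered nonprofit (not: is a sole proprietorship) → Municipal Authorization not required.
Art. V. floor area 14,100 square feet ≤ 16,400 square feet → Small Premises Authorization required.
Art. VI. closes 9:00 PM, at/before 11:00 PM; floor area 14,100 square feet ≤ 15,100 square feet → Trade Registration not required.
Art. VII. closes 9:00 PM, after 7:00 PM → Late-Night License required.
Art. VIII. closes 9:00 PM, after 7:00 PM → General Business Certificate not required.
Art. IX. occupies leased commercial space (not: is a mobile business with no fixed premises); floor area 14,100 square feet ≥ 11,500 square feet; is a registered nonprofit → Commercial Authorization not required.
Art. X. floor area 14,100 square feet ≤ 15,600 square feet → exempt from Regulatory Registration.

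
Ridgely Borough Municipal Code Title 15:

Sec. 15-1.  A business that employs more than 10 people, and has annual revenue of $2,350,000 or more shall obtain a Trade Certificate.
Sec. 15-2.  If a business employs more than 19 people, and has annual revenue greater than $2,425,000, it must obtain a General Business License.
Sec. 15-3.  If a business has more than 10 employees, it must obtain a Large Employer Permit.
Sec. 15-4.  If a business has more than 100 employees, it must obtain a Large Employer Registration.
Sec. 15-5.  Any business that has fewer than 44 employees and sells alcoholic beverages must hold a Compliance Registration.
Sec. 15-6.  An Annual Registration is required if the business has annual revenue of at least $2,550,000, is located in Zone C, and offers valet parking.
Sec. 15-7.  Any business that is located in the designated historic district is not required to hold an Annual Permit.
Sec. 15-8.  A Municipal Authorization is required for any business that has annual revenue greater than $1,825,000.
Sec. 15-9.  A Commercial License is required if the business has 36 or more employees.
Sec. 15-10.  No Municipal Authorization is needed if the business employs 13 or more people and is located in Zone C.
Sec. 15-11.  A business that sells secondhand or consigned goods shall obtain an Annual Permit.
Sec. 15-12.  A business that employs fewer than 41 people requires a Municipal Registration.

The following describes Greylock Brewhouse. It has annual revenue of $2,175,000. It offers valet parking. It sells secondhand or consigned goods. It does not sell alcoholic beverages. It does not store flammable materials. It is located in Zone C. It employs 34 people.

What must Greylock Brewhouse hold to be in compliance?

Annual Permit, Large Employer Permit, Municipal Registration

Sec. 15-1. employees 34 > 10; revenue $2,175,000 < $2,350,000 → Trade Certificate not required.
Sec. 15-2. employees 34 > 19; revenue $2,175,000 ≤ $2,425,000 → General Business License not required.
Sec. 15-3. employees 34 > 10 → Large Employer Permit required.
Sec. 15-4. employees 34 ≤ 100 → Large Employer Registration not required.
Sec. 15-5. employees 34 < 44; does not sell alcoholic beverages → Compliance Registration not required.
Sec. 15-6. revenue $2,175,000 < $2,550,000; is located in Zone C; offers valet parking → Annual Registration not required.
Sec. 15-7. is located in Zone C (not: is located in the designated historic district) → Annual Permit exemption does not apply.
Sec. 15-8. revenue $2,175,000 > $1,825,000 → Municipal Authorization required.
Sec. 15-9. employees 34 < 36 → Commercial License not required.
Sec. 15-10. employees 34 ≥ 13; is located in Zone C → exempt from Municipal Authorization.
Sec. 15-11. sells secondhand or consigned goods → Annual Permit required.
Sec. 15-12. employees 34 < 41 → Municipal Registration required.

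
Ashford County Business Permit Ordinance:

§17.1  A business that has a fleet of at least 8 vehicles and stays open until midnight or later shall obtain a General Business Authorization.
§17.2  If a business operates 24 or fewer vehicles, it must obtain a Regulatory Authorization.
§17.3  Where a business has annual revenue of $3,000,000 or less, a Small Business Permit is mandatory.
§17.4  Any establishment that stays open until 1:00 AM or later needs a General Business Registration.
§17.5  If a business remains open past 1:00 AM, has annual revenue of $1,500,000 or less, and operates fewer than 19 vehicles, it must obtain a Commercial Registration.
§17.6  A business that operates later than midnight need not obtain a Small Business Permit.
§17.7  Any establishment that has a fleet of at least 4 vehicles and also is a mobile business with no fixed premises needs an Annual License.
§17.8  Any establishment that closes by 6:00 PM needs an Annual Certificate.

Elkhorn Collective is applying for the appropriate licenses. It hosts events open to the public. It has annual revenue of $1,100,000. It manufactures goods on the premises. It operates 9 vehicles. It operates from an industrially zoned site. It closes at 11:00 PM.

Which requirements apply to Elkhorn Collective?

§17.1 vehicles 9 ≥ 8; closes 11:00 PM, at/before midnight → General Business Authorization not required.
§17.2 vehicles 9 ≤ 24 → Regulatory Authorization required.
§17.3 revenue $1,100,000 ≤ $3,000,000 → Small Business Permit required.
§17.4 closes 11:00 PM, at/before 1:00 AM → General Business Registration not required.
§17.5 closes 11:00 PM, at/before 1:00 AM; revenue $1,100,000 ≤ $1,500,000; vehicles 9 < 19 → Commercial Registration not required.
§17.6 closes 11:00 PM, at/before midnight → Small Business Permit exemption does not apply.
§17.7 vehicles 9 ≥ 4; operates from an industrially zoned site (not: is a mobile business with no fixed premises) → Annual License not required.
§17.8 closes 11:00 PM, after 6:00 PM → Annual Certificate not required.

Regulatory Authorization, Small Business Permit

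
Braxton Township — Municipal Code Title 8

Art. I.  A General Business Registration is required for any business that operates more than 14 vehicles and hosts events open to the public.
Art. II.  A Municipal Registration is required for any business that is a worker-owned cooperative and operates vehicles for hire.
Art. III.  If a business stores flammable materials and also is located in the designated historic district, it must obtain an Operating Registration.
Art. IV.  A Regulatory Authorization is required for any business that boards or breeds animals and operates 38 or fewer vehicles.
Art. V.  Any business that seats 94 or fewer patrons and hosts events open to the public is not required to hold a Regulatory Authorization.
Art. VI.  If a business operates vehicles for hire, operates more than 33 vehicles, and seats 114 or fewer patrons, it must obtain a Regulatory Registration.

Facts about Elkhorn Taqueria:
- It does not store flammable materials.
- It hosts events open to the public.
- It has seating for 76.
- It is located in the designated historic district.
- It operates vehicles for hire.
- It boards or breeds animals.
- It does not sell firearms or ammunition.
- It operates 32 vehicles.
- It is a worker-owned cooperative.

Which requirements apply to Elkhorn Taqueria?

General Business Registration, Municipal Registration

Art. I. vehicles 32 > 14; hosts events open to the public → General Business Registration required.
Art. II. is a worker-owned cooperative; operates vehicles for hire → Municipal Registration required.
Art. III. does not store flammable materials; is located in the designated historic district → Operating Registration not required.
Art. IV. boards or breeds animals; vehicles 32 ≤ 38 → Regulatory Authorization required.
Art. V. seating 76 ≤ 94; hosts events open to the public → exempt from Regulatory Authorization.
Art. VI. operates vehicles for hire; vehicles 32 ≤ 33; seating 76 ≤ 114 → Regulatory Registration not required.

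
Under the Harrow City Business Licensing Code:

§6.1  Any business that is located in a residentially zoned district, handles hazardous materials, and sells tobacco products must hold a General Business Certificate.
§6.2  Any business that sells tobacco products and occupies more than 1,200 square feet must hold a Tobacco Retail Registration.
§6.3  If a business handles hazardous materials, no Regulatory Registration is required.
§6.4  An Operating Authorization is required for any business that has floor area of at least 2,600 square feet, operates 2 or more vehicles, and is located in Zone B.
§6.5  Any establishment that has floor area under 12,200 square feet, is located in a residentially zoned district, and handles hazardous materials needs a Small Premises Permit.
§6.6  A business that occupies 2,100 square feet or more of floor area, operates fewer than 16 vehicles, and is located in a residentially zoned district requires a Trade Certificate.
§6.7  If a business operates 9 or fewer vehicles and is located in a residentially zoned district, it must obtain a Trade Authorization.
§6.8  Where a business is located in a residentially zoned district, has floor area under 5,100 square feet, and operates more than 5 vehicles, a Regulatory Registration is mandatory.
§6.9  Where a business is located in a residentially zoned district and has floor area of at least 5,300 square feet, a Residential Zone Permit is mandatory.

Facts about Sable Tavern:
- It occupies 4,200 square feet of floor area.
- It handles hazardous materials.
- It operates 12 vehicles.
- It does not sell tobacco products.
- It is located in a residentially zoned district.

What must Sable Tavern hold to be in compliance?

§6.1 is located in a residentially zoned district; handles hazardous materials; does not sell tobacco products → General Business Certificate not required.
§6.2 does not sell tobacco products; floor area 4,200 square feet > 1,200 square feet → Tobacco Retail Registration not required.
§6.3 handles hazardous materials → exempt from Regulatory Registration.
§6.4 floor area 4,200 square feet ≥ 2,600 square feet; vehicles 12 ≥ 2; is located in a residentially zoned district (not: is located in Zone B) → Operating Authorization not required.
§6.5 floor area 4,200 square feet < 12,200 square feet; is located in a residentially zoned district; handles hazardous materials → Small Premises Permit required.
§6.6 floor area 4,200 square feet ≥ 2,100 square feet; vehicles 12 < 16; is located in a residentially zoned district → Trade Certificate required.
§6.7 vehicles 12 > 9; is located in a residentially zoned district → Trade Authorization not required.
§6.8 is located in a residentially zoned district; floor area 4,200 square feet < 5,100 square feet; vehicles 12 > 5 → Regulatory Registration required.
§6.9 is located in a residentially zoned district; floor area 4,200 square feet < 5,300 square feet → Residential Zone Permit not required.

Small Premises Permit, Trade Certificate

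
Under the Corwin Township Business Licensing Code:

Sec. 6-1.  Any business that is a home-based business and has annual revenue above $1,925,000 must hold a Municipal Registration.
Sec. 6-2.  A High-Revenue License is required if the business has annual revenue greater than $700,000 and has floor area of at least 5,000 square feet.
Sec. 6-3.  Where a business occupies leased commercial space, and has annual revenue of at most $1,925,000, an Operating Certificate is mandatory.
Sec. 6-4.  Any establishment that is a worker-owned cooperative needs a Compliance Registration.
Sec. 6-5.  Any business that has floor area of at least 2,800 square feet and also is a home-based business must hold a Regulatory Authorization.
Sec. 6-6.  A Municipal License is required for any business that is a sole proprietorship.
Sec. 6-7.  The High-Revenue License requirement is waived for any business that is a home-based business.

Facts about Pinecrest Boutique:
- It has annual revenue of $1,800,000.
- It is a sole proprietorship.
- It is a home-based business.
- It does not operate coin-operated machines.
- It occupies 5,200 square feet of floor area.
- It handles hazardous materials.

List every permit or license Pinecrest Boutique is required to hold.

Sec. 6-1. is a home-based business; revenue $1,800,000 ≤ $1,925,000 → Municipal Registration not required.
Sec. 6-2. revenue $1,800,000 > $700,000; floor area 5,200 square feet ≥ 5,000 square feet → High-Revenue License required.
Sec. 6-3. is a home-based business (not: occupies leased commercial space); revenue $1,800,000 ≤ $1,925,000 → Operating Certificate not required.
Sec. 6-4. is a sole proprietorship (not: is a worker-owned cooperative) → Compliance Registration not required.
Sec. 6-5. floor area 5,200 square feet ≥ 2,800 square feet; is a home-based business → Regulatory Authorization required.
Sec. 6-6. is a sole proprietorship → Municipal License required.
Sec. 6-7. is a home-based business → exempt from High-Revenue License.

Municipal License, Regulatory Authorization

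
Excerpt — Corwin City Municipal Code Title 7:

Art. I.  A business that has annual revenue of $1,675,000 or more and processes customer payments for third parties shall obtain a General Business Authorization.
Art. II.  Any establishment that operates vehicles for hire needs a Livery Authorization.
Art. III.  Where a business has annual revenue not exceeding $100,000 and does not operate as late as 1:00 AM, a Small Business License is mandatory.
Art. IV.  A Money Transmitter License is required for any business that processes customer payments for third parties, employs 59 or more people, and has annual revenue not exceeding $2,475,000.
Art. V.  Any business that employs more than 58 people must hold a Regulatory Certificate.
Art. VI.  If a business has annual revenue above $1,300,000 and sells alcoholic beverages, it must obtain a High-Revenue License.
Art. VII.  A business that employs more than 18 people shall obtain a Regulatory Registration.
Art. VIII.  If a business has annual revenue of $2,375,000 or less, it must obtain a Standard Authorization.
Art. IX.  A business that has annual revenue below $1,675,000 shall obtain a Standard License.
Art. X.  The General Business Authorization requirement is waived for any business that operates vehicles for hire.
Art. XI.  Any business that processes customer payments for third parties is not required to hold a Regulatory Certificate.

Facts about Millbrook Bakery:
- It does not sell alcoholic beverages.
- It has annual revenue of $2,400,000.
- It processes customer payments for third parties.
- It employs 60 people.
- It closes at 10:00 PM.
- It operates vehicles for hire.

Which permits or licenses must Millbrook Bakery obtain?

Livery Authorization, Money Transmitter License, Regulatory Registration

Art. I. revenue $2,400,000 ≥ $1,675,000; processes customer payments for third parties → General Business Authorization required.
Art. II. operates vehicles for hire → Livery Authorization required.
Art. III. revenue $2,400,000 > $100,000; closes 10:00 PM, at/before 1:00 AM → Small Business License not required.
Art. IV. processes customer payments for third parties; employees 60 ≥ 59; revenue $2,400,000 ≤ $2,475,000 → Money Transmitter License required.
Art. V. employees 60 > 58 → Regulatory Certificate required.
Art. VI. revenue $2,400,000 > $1,300,000; does not sell alcoholic beverages → High-Revenue License not required.
Art. VII. employees 60 > 18 → Regulatory Registration required.
Art. VIII. revenue $2,400,000 > $2,375,000 → Standard Authorization not required.
Art. IX. revenue $2,400,000 ≥ $1,675,000 → Standard License not required.
Art. X. operates vehicles for hire → exempt from General Business Authorization.
Art. XI. processes customer payments for third parties → exempt from Regulatory Certificate.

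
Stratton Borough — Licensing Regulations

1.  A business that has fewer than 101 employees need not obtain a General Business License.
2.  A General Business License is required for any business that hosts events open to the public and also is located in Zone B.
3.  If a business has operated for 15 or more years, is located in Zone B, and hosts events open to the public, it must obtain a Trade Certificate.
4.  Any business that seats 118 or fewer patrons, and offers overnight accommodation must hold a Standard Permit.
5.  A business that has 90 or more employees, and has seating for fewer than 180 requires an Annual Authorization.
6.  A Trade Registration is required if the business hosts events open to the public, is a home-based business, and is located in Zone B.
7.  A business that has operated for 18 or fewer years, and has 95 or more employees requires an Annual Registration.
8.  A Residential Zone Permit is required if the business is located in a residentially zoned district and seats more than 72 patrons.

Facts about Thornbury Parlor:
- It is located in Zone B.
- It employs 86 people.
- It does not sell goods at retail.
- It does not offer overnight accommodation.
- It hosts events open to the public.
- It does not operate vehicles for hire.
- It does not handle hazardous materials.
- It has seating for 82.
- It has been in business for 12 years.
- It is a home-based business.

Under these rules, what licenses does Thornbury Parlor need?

Trade Registration

1. employees 86 < 101 → exempt from General Business License.
2. hosts events open to the public; is located in Zone B → General Business License required.
3. years in business 12 < 15; is located in Zone B; hosts events open to the public → Trade Certificate not required.
4. seating 82 ≤ 118; does not offer overnight accommodation → Standard Permit not required.
5. employees 86 < 90; seating 82 < 180 → Annual Authorization not required.
6. hosts events open to the public; is a home-based business; is located in Zone B → Trade Registration required.
7. years in business 12 ≤ 18; employees 86 < 95 → Annual Registration not required.
8. is located in Zone B (not: is located in a residentially zoned district); seating 82 > 72 → Residential Zone Permit not required.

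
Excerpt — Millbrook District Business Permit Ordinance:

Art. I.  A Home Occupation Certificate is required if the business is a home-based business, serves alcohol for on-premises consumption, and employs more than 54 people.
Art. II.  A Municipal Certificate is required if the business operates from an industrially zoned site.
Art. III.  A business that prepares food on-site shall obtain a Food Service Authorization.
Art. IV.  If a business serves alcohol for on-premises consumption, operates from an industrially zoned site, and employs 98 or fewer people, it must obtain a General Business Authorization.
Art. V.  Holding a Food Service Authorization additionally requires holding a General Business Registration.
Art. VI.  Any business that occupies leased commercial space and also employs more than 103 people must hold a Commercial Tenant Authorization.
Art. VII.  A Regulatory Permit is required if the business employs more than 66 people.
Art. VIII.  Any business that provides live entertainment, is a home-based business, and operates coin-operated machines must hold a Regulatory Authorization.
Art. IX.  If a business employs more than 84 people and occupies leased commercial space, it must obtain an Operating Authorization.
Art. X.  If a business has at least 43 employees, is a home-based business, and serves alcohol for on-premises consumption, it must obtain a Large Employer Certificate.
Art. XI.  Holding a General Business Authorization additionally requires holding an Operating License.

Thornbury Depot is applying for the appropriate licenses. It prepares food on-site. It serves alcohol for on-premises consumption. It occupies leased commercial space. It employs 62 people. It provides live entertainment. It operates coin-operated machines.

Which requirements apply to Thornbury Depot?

Art. I. occupies leased commercial space (not: is a home-based business); serves alcohol for on-premises consumption; employees 62 > 54 → Home Occupation Certificate not required.
Art. II. occupies leased commercial space (not: operates from an industrially zoned site) → Municipal Certificate not required.
Art. III. prepares food on-site → Food Service Authorization required.
Art. IV. serves alcohol for on-premises consumption; occupies leased commercial space (not: operates from an industrially zoned site); employees 62 ≤ 98 → General Business Authorization not required.
Art. V. Food Service Authorization is required → General Business Registration also required.
Art. VI. occupies leased commercial space; employees 62 ≤ 103 → Commercial Tenant Authorization not required.
Art. VII. employees 62 ≤ 66 → Regulatory Permit not required.
Art. VIII. provides live entertainment; occupies leased commercial space (not: is a home-based business); operates coin-operated machines → Regulatory Authorization not required.
Art. IX. employees 62 ≤ 84; occupies leased commercial space → Operating Authorization not required.
Art. X. employees 62 ≥ 43; occupies leased commercial space (not: is a home-based business); serves alcohol for on-premises consumption → Large Employer Certificate not required.
Art. XI. General Business Authorization is not required → no effect.

Food Service Authorization, General Business Registration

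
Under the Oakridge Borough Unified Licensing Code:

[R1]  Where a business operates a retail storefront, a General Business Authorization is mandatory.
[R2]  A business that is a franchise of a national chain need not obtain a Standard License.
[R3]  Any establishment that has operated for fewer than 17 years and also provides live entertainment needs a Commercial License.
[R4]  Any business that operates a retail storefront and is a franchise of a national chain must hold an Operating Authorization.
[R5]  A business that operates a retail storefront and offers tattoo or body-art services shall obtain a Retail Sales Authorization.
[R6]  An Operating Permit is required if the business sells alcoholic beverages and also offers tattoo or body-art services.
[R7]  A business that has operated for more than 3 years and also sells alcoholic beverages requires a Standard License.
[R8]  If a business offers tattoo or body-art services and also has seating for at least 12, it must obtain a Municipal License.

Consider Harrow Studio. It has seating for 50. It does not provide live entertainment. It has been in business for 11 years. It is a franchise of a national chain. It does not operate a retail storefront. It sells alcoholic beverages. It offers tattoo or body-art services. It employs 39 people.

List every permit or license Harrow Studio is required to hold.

[R1] does not operate a retail storefront → General Business Authorization not required.
[R2] is a franchise of a national chain → exempt from Standard License.
[R3] years in business 11 < 17; does not provide live entertainment → Commercial License not required.
[R4] does not operate a retail storefront; is a franchise of a national chain → Operating Authorization not required.
[R5] does not operate a retail storefront; offers tattoo or body-art services → Retail Sales Authorization not required.
[R6] sells alcoholic beverages; offers tattoo or body-art services → Operating Permit required.
[R7] years in business 11 > 3; sells alcoholic beverages → Standard License required.
[R8] offers tattoo or body-art services; seating 50 ≥ 12 → Municipal License required.

Municipal License, Operating Permit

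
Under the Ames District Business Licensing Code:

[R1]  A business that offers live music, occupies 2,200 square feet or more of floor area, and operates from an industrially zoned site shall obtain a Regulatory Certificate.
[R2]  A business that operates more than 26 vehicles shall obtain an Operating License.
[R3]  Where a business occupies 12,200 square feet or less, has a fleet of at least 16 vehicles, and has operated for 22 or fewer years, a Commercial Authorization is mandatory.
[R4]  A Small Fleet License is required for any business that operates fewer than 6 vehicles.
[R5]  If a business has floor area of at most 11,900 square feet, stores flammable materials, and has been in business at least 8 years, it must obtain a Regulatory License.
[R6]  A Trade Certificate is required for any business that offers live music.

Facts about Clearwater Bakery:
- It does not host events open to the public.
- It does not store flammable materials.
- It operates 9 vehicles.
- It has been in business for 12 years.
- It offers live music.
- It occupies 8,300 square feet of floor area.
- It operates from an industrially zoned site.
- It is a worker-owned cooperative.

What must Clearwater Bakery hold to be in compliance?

[R1] offers live music; floor area 8,300 square feet ≥ 2,200 square feet; operates from an industrially zoned site → Regulatory Certificate required.
[R2] vehicles 9 ≤ 26 → Operating License not required.
[R3] floor area 8,300 square feet ≤ 12,200 square feet; vehicles 9 < 16; years in business 12 ≤ 22 → Commercial Authorization not required.
[R4] vehicles 9 ≥ 6 → Small Fleet License not required.
[R5] floor area 8,300 square feet ≤ 11,900 square feet; does not store flammable materials; years in business 12 ≥ 8 → Regulatory License not required.
[R6] offers live music → Trade Certificate required.

Regulatory Certificate, Trade Certificate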